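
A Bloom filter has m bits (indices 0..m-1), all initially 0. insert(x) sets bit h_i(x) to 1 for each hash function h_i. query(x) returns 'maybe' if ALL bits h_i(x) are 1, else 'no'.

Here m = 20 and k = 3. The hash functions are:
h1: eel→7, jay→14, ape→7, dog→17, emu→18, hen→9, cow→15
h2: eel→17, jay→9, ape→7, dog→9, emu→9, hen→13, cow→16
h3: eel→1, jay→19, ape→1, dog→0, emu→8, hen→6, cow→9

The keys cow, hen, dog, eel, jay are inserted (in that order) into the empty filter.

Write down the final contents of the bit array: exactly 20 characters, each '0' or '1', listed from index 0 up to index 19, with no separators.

Answer: 11000011010001111101

Derivation:
Start: bits=00000000000000000000
After insert 'cow': sets bits 9 15 16 -> bits=00000000010000011000
After insert 'hen': sets bits 6 9 13 -> bits=00000010010001011000
After insert 'dog': sets bits 0 9 17 -> bits=10000010010001011100
After insert 'eel': sets bits 1 7 17 -> bits=11000011010001011100
After insert 'jay': sets bits 9 14 19 -> bits=11000011010001111101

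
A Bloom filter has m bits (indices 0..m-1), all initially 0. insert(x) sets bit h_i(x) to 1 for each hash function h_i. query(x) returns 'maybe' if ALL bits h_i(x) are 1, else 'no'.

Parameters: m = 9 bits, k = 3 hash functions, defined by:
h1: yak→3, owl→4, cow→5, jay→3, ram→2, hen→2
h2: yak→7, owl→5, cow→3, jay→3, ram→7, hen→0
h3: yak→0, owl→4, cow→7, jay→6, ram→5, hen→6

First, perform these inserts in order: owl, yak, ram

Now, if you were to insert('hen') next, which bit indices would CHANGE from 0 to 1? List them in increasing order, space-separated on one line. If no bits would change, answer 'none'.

Answer: 6

Derivation:
Start: bits=000000000
After insert 'owl': sets bits 4 5 -> bits=000011000
After insert 'yak': sets bits 0 3 7 -> bits=100111010
After insert 'ram': sets bits 2 5 7 -> bits=101111010
insert 'hen' would touch bits 0 2 6; currently bit0=1, bit2=1, bit6=0
Bits that are 0 among those (would change 0->1): 6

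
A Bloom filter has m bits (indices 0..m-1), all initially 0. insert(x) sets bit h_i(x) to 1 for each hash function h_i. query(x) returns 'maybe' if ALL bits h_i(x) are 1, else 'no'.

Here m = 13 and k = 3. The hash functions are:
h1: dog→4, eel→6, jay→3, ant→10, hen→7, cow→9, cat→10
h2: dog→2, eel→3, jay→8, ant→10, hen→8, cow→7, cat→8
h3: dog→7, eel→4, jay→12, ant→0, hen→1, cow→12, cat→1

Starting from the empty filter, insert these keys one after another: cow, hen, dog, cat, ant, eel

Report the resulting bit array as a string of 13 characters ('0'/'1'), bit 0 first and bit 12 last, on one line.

Start: bits=0000000000000
After insert 'cow': sets bits 7 9 12 -> bits=0000000101001
After insert 'hen': sets bits 1 7 8 -> bits=0100000111001
After insert 'dog': sets bits 2 4 7 -> bits=0110100111001
After insert 'cat': sets bits 1 8 10 -> bits=0110100111101
After insert 'ant': sets bits 0 10 -> bits=1110100111101
After insert 'eel': sets bits 3 4 6 -> bits=1111101111101

Answer: 1111101111101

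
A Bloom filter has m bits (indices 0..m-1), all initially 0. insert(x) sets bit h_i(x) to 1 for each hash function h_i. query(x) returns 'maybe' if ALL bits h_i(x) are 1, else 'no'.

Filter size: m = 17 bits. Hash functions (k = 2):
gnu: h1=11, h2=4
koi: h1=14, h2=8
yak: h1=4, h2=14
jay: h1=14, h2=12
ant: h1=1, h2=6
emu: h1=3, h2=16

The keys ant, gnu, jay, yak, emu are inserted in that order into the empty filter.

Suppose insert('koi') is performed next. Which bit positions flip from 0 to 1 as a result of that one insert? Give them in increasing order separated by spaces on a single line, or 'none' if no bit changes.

Start: bits=00000000000000000
After insert 'ant': sets bits 1 6 -> bits=01000010000000000
After insert 'gnu': sets bits 4 11 -> bits=01001010000100000
After insert 'jay': sets bits 12 14 -> bits=01001010000110100
After insert 'yak': sets bits 4 14 -> bits=01001010000110100
After insert 'emu': sets bits 3 16 -> bits=01011010000110101
insert 'koi' would touch bits 8 14; currently bit8=0, bit14=1
Bits that are 0 among those (would change 0->1): 8

Answer: 8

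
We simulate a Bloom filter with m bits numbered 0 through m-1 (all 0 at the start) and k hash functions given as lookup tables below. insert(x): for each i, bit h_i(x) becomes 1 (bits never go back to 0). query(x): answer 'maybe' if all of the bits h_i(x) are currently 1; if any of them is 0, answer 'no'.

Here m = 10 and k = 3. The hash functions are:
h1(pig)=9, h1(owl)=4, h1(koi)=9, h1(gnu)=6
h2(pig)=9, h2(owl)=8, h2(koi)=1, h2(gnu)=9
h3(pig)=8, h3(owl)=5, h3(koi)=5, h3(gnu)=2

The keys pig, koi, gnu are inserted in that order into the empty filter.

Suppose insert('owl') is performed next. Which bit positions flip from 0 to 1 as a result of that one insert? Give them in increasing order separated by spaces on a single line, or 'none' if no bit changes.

Start: bits=0000000000
After insert 'pig': sets bits 8 9 -> bits=0000000011
After insert 'koi': sets bits 1 5 9 -> bits=0100010011
After insert 'gnu': sets bits 2 6 9 -> bits=0110011011
insert 'owl' would touch bits 4 5 8; currently bit4=0, bit5=1, bit8=1
Bits that are 0 among those (would change 0->1): 4

Answer: 4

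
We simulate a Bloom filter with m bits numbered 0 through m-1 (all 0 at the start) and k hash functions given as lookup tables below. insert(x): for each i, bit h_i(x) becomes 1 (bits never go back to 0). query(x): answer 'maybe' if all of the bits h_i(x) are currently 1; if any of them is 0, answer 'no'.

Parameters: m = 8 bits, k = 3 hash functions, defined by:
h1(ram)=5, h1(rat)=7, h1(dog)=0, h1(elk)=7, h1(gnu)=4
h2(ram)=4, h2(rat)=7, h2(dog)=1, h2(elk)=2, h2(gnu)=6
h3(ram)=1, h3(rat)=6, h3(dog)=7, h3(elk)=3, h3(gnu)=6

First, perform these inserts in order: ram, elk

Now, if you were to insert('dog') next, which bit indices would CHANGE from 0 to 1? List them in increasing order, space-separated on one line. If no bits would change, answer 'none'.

Start: bits=00000000
After insert 'ram': sets bits 1 4 5 -> bits=01001100
After insert 'elk': sets bits 2 3 7 -> bits=01111101
insert 'dog' would touch bits 0 1 7; currently bit0=0, bit1=1, bit7=1
Bits that are 0 among those (would change 0->1): 0

Answer: 0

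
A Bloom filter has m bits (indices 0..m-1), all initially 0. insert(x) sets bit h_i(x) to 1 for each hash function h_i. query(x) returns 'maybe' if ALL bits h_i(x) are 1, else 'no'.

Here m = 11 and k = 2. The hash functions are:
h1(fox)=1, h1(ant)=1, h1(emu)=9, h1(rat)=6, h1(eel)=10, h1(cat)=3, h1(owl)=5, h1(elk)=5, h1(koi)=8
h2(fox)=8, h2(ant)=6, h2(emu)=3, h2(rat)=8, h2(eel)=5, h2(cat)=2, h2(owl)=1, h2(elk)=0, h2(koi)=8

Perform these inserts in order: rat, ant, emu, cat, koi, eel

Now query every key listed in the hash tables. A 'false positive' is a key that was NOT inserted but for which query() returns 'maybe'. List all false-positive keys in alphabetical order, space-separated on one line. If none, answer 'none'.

Answer: fox owl

Derivation:
Start: bits=00000000000
After insert 'rat': sets bits 6 8 -> bits=00000010100
After insert 'ant': sets bits 1 6 -> bits=01000010100
After insert 'emu': sets bits 3 9 -> bits=01010010110
After insert 'cat': sets bits 2 3 -> bits=01110010110
After insert 'koi': sets bits 8 -> bits=01110010110
After insert 'eel': sets bits 5 10 -> bits=01110110111
Not inserted: elk fox owl — query each against bits=01110110111:
query elk: checks bit0=0, bit5=1 (has a 0) -> no => not a false positive
query fox: checks bit1=1, bit8=1 (all 1) -> maybe => FALSE POSITIVE
query owl: checks bit1=1, bit5=1 (all 1) -> maybe => FALSE POSITIVE
False positives (alphabetical): fox owl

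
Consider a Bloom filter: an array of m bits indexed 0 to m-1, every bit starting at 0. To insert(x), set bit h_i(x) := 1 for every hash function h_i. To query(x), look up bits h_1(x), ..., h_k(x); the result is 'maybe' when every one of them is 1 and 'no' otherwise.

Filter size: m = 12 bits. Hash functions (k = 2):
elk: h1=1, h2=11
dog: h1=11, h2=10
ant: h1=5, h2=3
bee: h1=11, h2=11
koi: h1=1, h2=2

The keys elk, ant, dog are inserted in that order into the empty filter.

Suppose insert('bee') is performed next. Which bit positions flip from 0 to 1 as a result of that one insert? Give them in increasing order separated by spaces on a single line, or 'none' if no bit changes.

Start: bits=000000000000
After insert 'elk': sets bits 1 11 -> bits=010000000001
After insert 'ant': sets bits 3 5 -> bits=010101000001
After insert 'dog': sets bits 10 11 -> bits=010101000011
insert 'bee' would touch bits 11; currently bit11=1
Bits that are 0 among those (would change 0->1): none

Answer: none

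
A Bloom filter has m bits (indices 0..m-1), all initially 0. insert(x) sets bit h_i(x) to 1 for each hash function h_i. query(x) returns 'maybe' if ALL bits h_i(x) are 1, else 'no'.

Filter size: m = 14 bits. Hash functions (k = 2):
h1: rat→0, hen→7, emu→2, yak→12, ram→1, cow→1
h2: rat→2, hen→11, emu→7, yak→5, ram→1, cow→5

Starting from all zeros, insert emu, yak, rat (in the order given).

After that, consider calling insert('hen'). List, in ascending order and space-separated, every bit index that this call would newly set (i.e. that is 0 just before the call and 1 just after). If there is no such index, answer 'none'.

Start: bits=00000000000000
After insert 'emu': sets bits 2 7 -> bits=00100001000000
After insert 'yak': sets bits 5 12 -> bits=00100101000010
After insert 'rat': sets bits 0 2 -> bits=10100101000010
insert 'hen' would touch bits 7 11; currently bit7=1, bit11=0
Bits that are 0 among those (would change 0->1): 11

Answer: 11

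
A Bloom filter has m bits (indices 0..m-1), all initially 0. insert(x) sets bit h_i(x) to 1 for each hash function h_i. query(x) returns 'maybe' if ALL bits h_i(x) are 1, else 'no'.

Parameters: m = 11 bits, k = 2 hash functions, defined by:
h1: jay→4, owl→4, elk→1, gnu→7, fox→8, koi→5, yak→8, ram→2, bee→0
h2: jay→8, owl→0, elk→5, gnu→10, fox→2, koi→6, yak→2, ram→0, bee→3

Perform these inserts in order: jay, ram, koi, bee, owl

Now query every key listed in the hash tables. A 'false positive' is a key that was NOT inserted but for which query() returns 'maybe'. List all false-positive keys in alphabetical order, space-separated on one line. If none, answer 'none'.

Start: bits=00000000000
After insert 'jay': sets bits 4 8 -> bits=00001000100
After insert 'ram': sets bits 0 2 -> bits=10101000100
After insert 'koi': sets bits 5 6 -> bits=10101110100
After insert 'bee': sets bits 0 3 -> bits=10111110100
After insert 'owl': sets bits 0 4 -> bits=10111110100
Not inserted: elk fox gnu yak — query each against bits=10111110100:
query elk: checks bit1=0, bit5=1 (has a 0) -> no => not a false positive
query fox: checks bit2=1, bit8=1 (all 1) -> maybe => FALSE POSITIVE
query gnu: checks bit7=0, bit10=0 (has a 0) -> no => not a false positive
query yak: checks bit2=1, bit8=1 (all 1) -> maybe => FALSE POSITIVE
False positives (alphabetical): fox yak

Answer: fox yak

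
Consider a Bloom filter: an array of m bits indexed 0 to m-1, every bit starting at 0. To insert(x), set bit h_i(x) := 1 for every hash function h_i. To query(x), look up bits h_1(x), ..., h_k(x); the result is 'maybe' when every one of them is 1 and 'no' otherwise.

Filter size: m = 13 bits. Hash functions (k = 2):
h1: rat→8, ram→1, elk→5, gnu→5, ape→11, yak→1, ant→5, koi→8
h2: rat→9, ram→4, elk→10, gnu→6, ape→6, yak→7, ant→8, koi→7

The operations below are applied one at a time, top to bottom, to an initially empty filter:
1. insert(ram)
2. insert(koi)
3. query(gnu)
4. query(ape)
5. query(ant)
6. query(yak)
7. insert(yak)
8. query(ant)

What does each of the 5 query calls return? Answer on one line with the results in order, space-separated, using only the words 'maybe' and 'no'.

Start: bits=0000000000000
Op 1: insert ram -> sets bits 1 4 -> bits=0100100000000
Op 2: insert koi -> sets bits 7 8 -> bits=0100100110000
Op 3: query gnu -> checks bit5=0, bit6=0 (has a 0) -> no
Op 4: query ape -> checks bit6=0, bit11=0 (has a 0) -> no
Op 5: query ant -> checks bit5=0, bit8=1 (has a 0) -> no
Op 6: query yak -> checks bit1=1, bit7=1 (all 1) -> maybe
Op 7: insert yak -> sets bits 1 7 -> bits=0100100110000
Op 8: query ant -> checks bit5=0, bit8=1 (has a 0) -> no
Query results in order: no no no maybe no

Answer: no no no maybe no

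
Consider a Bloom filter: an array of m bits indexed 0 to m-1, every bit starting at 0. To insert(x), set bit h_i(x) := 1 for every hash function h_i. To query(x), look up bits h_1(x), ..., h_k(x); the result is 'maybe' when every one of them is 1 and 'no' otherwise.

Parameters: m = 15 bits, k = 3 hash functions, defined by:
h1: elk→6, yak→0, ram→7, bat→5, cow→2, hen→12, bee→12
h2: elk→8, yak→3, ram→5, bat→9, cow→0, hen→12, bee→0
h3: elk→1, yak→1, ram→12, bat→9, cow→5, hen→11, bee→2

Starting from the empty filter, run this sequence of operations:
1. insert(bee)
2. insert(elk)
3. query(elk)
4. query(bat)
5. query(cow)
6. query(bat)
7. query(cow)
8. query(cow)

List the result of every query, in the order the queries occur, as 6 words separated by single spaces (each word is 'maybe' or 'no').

Answer: maybe no no no no no

Derivation:
Start: bits=000000000000000
Op 1: insert bee -> sets bits 0 2 12 -> bits=101000000000100
Op 2: insert elk -> sets bits 1 6 8 -> bits=111000101000100
Op 3: query elk -> checks bit1=1, bit6=1, bit8=1 (all 1) -> maybe
Op 4: query bat -> checks bit5=0, bit9=0 (has a 0) -> no
Op 5: query cow -> checks bit0=1, bit2=1, bit5=0 (has a 0) -> no
Op 6: query bat -> checks bit5=0, bit9=0 (has a 0) -> no
Op 7: query cow -> checks bit0=1, bit2=1, bit5=0 (has a 0) -> no
Op 8: query cow -> checks bit0=1, bit2=1, bit5=0 (has a 0) -> no
Query results in order: maybe no no no no no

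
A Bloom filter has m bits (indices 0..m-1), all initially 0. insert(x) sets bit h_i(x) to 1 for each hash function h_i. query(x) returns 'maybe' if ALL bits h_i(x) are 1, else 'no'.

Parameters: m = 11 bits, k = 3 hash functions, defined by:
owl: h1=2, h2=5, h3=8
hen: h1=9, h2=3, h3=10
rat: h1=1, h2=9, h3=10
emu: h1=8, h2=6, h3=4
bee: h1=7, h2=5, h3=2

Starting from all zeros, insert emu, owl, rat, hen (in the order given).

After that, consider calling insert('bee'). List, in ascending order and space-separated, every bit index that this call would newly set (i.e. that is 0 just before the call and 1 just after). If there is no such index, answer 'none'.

Answer: 7

Derivation:
Start: bits=00000000000
After insert 'emu': sets bits 4 6 8 -> bits=00001010100
After insert 'owl': sets bits 2 5 8 -> bits=00101110100
After insert 'rat': sets bits 1 9 10 -> bits=01101110111
After insert 'hen': sets bits 3 9 10 -> bits=01111110111
insert 'bee' would touch bits 2 5 7; currently bit2=1, bit5=1, bit7=0
Bits that are 0 among those (would change 0->1): 7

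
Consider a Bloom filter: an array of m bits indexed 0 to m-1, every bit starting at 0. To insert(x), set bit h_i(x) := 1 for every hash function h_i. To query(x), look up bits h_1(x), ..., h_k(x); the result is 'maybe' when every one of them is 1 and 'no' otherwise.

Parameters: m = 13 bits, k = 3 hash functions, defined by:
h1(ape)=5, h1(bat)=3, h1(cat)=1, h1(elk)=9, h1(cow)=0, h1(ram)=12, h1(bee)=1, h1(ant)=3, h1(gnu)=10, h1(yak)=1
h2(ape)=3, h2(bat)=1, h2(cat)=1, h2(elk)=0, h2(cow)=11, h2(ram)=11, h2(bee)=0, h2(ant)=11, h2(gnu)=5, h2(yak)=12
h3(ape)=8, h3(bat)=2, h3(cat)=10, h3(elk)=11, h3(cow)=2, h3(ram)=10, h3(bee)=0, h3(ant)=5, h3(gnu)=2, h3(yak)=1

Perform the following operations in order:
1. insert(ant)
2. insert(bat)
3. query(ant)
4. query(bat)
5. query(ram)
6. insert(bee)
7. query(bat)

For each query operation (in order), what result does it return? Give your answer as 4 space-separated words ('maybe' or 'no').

Start: bits=0000000000000
Op 1: insert ant -> sets bits 3 5 11 -> bits=0001010000010
Op 2: insert bat -> sets bits 1 2 3 -> bits=0111010000010
Op 3: query ant -> checks bit3=1, bit5=1, bit11=1 (all 1) -> maybe
Op 4: query bat -> checks bit1=1, bit2=1, bit3=1 (all 1) -> maybe
Op 5: query ram -> checks bit10=0, bit11=1, bit12=0 (has a 0) -> no
Op 6: insert bee -> sets bits 0 1 -> bits=1111010000010
Op 7: query bat -> checks bit1=1, bit2=1, bit3=1 (all 1) -> maybe
Query results in order: maybe maybe no maybe

Answer: maybe maybe no maybe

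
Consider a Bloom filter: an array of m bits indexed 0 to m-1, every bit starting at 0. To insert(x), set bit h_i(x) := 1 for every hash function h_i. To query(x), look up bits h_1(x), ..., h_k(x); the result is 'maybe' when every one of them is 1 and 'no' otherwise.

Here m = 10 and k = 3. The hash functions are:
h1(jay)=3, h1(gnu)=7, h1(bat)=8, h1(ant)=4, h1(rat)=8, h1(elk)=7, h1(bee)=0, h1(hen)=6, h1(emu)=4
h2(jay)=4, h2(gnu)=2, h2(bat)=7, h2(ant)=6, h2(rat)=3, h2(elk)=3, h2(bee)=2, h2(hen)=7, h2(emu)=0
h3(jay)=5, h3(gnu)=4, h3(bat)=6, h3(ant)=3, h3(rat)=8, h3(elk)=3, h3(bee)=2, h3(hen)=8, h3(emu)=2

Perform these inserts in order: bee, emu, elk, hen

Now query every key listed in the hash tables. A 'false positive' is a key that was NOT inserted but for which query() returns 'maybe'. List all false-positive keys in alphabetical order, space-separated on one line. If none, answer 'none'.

Start: bits=0000000000
After insert 'bee': sets bits 0 2 -> bits=1010000000
After insert 'emu': sets bits 0 2 4 -> bits=1010100000
After insert 'elk': sets bits 3 7 -> bits=1011100100
After insert 'hen': sets bits 6 7 8 -> bits=1011101110
Not inserted: ant bat gnu jay rat — query each against bits=1011101110:
query ant: checks bit3=1, bit4=1, bit6=1 (all 1) -> maybe => FALSE POSITIVE
query bat: checks bit6=1, bit7=1, bit8=1 (all 1) -> maybe => FALSE POSITIVE
query gnu: checks bit2=1, bit4=1, bit7=1 (all 1) -> maybe => FALSE POSITIVE
query jay: checks bit3=1, bit4=1, bit5=0 (has a 0) -> no => not a false positive
query rat: checks bit3=1, bit8=1 (all 1) -> maybe => FALSE POSITIVE
False positives (alphabetical): ant bat gnu rat

Answer: ant bat gnu rat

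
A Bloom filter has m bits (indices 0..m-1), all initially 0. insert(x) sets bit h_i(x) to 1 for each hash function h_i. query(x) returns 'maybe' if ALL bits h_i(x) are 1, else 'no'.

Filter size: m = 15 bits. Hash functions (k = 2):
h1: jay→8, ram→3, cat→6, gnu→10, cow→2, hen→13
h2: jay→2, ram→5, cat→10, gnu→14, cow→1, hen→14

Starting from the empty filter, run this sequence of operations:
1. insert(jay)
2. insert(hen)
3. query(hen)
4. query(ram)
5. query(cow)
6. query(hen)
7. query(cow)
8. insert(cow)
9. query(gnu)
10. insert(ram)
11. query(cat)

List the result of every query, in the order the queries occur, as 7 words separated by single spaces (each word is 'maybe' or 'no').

Answer: maybe no no maybe no no no

Derivation:
Start: bits=000000000000000
Op 1: insert jay -> sets bits 2 8 -> bits=001000001000000
Op 2: insert hen -> sets bits 13 14 -> bits=001000001000011
Op 3: query hen -> checks bit13=1, bit14=1 (all 1) -> maybe
Op 4: query ram -> checks bit3=0, bit5=0 (has a 0) -> no
Op 5: query cow -> checks bit1=0, bit2=1 (has a 0) -> no
Op 6: query hen -> checks bit13=1, bit14=1 (all 1) -> maybe
Op 7: query cow -> checks bit1=0, bit2=1 (has a 0) -> no
Op 8: insert cow -> sets bits 1 2 -> bits=011000001000011
Op 9: query gnu -> checks bit10=0, bit14=1 (has a 0) -> no
Op 10: insert ram -> sets bits 3 5 -> bits=011101001000011
Op 11: query cat -> checks bit6=0, bit10=0 (has a 0) -> no
Query results in order: maybe no no maybe no no no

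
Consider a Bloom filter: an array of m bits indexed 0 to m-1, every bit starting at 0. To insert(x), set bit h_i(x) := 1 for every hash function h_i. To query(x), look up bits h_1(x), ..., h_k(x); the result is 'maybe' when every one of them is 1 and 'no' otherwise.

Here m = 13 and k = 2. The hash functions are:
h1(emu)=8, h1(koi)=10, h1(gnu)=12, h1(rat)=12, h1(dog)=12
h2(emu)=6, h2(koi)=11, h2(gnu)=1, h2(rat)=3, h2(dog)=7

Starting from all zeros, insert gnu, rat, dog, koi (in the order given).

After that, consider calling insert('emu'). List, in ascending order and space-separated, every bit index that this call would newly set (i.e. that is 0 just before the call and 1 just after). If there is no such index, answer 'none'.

Answer: 6 8

Derivation:
Start: bits=0000000000000
After insert 'gnu': sets bits 1 12 -> bits=0100000000001
After insert 'rat': sets bits 3 12 -> bits=0101000000001
After insert 'dog': sets bits 7 12 -> bits=0101000100001
After insert 'koi': sets bits 10 11 -> bits=0101000100111
insert 'emu' would touch bits 6 8; currently bit6=0, bit8=0
Bits that are 0 among those (would change 0->1): 6 8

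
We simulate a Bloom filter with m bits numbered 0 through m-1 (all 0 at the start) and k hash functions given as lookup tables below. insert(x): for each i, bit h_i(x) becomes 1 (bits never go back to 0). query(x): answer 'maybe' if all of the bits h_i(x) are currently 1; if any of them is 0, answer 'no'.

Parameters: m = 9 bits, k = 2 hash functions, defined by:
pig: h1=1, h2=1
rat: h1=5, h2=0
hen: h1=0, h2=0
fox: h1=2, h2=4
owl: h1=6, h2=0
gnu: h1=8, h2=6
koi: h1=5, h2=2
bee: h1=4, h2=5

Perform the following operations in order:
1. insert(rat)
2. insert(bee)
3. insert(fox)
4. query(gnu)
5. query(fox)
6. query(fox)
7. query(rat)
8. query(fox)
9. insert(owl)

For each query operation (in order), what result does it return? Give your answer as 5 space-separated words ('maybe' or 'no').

Answer: no maybe maybe maybe maybe

Derivation:
Start: bits=000000000
Op 1: insert rat -> sets bits 0 5 -> bits=100001000
Op 2: insert bee -> sets bits 4 5 -> bits=100011000
Op 3: insert fox -> sets bits 2 4 -> bits=101011000
Op 4: query gnu -> checks bit6=0, bit8=0 (has a 0) -> no
Op 5: query fox -> checks bit2=1, bit4=1 (all 1) -> maybe
Op 6: query fox -> checks bit2=1, bit4=1 (all 1) -> maybe
Op 7: query rat -> checks bit0=1, bit5=1 (all 1) -> maybe
Op 8: query fox -> checks bit2=1, bit4=1 (all 1) -> maybe
Op 9: insert owl -> sets bits 0 6 -> bits=101011100
Query results in order: no maybe maybe maybe maybe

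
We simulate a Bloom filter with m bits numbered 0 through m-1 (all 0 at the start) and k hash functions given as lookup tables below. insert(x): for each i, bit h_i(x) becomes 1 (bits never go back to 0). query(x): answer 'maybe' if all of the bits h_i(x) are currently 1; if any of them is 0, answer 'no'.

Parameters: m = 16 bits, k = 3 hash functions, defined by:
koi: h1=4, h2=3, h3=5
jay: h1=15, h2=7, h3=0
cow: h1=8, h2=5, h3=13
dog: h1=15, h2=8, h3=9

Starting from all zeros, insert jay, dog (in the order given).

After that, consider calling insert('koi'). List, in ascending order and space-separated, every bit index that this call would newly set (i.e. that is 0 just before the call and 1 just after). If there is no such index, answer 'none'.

Answer: 3 4 5

Derivation:
Start: bits=0000000000000000
After insert 'jay': sets bits 0 7 15 -> bits=1000000100000001
After insert 'dog': sets bits 8 9 15 -> bits=1000000111000001
insert 'koi' would touch bits 3 4 5; currently bit3=0, bit4=0, bit5=0
Bits that are 0 among those (would change 0->1): 3 4 5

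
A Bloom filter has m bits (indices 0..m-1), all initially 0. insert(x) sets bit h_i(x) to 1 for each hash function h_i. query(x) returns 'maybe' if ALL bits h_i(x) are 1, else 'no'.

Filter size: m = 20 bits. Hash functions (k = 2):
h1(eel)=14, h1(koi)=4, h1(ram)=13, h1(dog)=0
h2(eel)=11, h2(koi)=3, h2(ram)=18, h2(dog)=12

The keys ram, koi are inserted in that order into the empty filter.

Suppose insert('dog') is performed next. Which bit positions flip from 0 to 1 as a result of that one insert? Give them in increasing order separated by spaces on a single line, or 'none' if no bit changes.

Answer: 0 12

Derivation:
Start: bits=00000000000000000000
After insert 'ram': sets bits 13 18 -> bits=00000000000001000010
After insert 'koi': sets bits 3 4 -> bits=00011000000001000010
insert 'dog' would touch bits 0 12; currently bit0=0, bit12=0
Bits that are 0 among those (would change 0->1): 0 12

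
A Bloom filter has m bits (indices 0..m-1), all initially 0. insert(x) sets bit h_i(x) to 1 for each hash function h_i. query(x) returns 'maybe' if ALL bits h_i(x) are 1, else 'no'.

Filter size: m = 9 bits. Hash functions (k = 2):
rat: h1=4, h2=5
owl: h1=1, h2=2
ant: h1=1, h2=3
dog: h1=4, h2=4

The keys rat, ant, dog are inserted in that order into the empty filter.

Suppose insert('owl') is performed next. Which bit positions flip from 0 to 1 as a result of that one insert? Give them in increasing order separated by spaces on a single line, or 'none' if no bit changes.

Start: bits=000000000
After insert 'rat': sets bits 4 5 -> bits=000011000
After insert 'ant': sets bits 1 3 -> bits=010111000
After insert 'dog': sets bits 4 -> bits=010111000
insert 'owl' would touch bits 1 2; currently bit1=1, bit2=0
Bits that are 0 among those (would change 0->1): 2

Answer: 2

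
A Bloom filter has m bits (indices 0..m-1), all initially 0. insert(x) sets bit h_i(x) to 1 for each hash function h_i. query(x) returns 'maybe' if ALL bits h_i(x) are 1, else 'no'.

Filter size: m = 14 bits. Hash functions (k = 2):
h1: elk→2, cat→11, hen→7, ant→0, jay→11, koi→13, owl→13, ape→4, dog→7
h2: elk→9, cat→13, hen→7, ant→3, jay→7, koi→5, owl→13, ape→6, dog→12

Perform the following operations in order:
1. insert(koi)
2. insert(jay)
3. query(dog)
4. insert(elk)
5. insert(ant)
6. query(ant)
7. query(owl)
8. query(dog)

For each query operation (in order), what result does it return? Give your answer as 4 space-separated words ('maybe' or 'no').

Start: bits=00000000000000
Op 1: insert koi -> sets bits 5 13 -> bits=00000100000001
Op 2: insert jay -> sets bits 7 11 -> bits=00000101000101
Op 3: query dog -> checks bit7=1, bit12=0 (has a 0) -> no
Op 4: insert elk -> sets bits 2 9 -> bits=00100101010101
Op 5: insert ant -> sets bits 0 3 -> bits=10110101010101
Op 6: query ant -> checks bit0=1, bit3=1 (all 1) -> maybe
Op 7: query owl -> checks bit13=1 (all 1) -> maybe
Op 8: query dog -> checks bit7=1, bit12=0 (has a 0) -> no
Query results in order: no maybe maybe no

Answer: no maybe maybe no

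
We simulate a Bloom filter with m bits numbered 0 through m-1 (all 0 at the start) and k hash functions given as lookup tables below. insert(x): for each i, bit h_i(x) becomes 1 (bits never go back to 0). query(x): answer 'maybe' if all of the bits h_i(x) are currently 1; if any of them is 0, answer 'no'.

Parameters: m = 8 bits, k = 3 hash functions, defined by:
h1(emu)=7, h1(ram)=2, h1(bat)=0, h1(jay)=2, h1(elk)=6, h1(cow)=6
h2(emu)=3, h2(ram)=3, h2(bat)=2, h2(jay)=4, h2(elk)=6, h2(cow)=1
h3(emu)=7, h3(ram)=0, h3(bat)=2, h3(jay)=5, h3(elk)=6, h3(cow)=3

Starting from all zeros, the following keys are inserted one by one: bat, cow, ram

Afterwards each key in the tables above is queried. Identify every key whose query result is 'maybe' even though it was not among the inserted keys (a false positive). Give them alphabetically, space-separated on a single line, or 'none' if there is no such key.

Start: bits=00000000
After insert 'bat': sets bits 0 2 -> bits=10100000
After insert 'cow': sets bits 1 3 6 -> bits=11110010
After insert 'ram': sets bits 0 2 3 -> bits=11110010
Not inserted: elk emu jay — query each against bits=11110010:
query elk: checks bit6=1 (all 1) -> maybe => FALSE POSITIVE
query emu: checks bit3=1, bit7=0 (has a 0) -> no => not a false positive
query jay: checks bit2=1, bit4=0, bit5=0 (has a 0) -> no => not a false positive
False positives (alphabetical): elk

Answer: elk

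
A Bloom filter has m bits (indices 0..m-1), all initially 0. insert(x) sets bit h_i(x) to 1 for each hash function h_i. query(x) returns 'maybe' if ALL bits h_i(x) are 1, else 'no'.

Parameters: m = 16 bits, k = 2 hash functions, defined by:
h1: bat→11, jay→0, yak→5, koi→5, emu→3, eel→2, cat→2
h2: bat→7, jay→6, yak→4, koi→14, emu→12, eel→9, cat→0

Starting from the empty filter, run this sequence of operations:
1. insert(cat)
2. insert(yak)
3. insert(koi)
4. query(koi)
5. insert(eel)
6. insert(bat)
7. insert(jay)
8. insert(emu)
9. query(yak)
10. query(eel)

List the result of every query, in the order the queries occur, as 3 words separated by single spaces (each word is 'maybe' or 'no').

Answer: maybe maybe maybe

Derivation:
Start: bits=0000000000000000
Op 1: insert cat -> sets bits 0 2 -> bits=1010000000000000
Op 2: insert yak -> sets bits 4 5 -> bits=1010110000000000
Op 3: insert koi -> sets bits 5 14 -> bits=1010110000000010
Op 4: query koi -> checks bit5=1, bit14=1 (all 1) -> maybe
Op 5: insert eel -> sets bits 2 9 -> bits=1010110001000010
Op 6: insert bat -> sets bits 7 11 -> bits=1010110101010010
Op 7: insert jay -> sets bits 0 6 -> bits=1010111101010010
Op 8: insert emu -> sets bits 3 12 -> bits=1011111101011010
Op 9: query yak -> checks bit4=1, bit5=1 (all 1) -> maybe
Op 10: query eel -> checks bit2=1, bit9=1 (all 1) -> maybe
Query results in order: maybe maybe maybe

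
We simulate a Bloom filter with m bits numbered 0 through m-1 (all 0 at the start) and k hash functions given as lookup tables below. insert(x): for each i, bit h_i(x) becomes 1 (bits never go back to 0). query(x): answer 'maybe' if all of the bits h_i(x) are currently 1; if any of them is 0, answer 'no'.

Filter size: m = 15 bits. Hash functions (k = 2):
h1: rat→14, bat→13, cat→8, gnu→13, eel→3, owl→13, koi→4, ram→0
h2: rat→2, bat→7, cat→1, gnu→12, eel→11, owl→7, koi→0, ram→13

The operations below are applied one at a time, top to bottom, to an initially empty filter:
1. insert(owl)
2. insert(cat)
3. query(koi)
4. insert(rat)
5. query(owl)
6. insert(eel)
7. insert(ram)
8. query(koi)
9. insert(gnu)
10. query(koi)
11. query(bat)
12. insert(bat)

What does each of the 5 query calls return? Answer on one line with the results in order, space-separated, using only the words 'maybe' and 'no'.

Start: bits=000000000000000
Op 1: insert owl -> sets bits 7 13 -> bits=000000010000010
Op 2: insert cat -> sets bits 1 8 -> bits=010000011000010
Op 3: query koi -> checks bit0=0, bit4=0 (has a 0) -> no
Op 4: insert rat -> sets bits 2 14 -> bits=011000011000011
Op 5: query owl -> checks bit7=1, bit13=1 (all 1) -> maybe
Op 6: insert eel -> sets bits 3 11 -> bits=011100011001011
Op 7: insert ram -> sets bits 0 13 -> bits=111100011001011
Op 8: query koi -> checks bit0=1, bit4=0 (has a 0) -> no
Op 9: insert gnu -> sets bits 12 13 -> bits=111100011001111
Op 10: query koi -> checks bit0=1, bit4=0 (has a 0) -> no
Op 11: query bat -> checks bit7=1, bit13=1 (all 1) -> maybe
Op 12: insert bat -> sets bits 7 13 -> bits=111100011001111
Query results in order: no maybe no no maybe

Answer: no maybe no no maybe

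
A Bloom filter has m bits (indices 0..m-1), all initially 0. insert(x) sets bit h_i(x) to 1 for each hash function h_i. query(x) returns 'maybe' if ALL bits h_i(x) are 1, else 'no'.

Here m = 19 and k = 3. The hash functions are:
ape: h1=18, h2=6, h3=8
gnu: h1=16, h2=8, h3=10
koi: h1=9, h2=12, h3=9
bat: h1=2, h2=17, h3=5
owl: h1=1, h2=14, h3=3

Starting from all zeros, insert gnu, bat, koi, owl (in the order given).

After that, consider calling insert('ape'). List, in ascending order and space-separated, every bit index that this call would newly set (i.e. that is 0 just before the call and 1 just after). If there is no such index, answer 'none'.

Answer: 6 18

Derivation:
Start: bits=0000000000000000000
After insert 'gnu': sets bits 8 10 16 -> bits=0000000010100000100
After insert 'bat': sets bits 2 5 17 -> bits=0010010010100000110
After insert 'koi': sets bits 9 12 -> bits=0010010011101000110
After insert 'owl': sets bits 1 3 14 -> bits=0111010011101010110
insert 'ape' would touch bits 6 8 18; currently bit6=0, bit8=1, bit18=0
Bits that are 0 among those (would change 0->1): 6 18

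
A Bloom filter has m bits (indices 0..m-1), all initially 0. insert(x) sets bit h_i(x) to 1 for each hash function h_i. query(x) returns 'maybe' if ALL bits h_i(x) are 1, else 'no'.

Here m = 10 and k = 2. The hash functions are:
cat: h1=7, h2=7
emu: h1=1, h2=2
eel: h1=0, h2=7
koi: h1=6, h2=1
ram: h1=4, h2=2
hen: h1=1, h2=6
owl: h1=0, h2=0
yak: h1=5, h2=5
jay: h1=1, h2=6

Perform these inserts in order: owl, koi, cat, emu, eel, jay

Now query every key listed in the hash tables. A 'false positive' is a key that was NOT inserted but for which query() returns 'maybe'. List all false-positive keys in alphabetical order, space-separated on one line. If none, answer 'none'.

Start: bits=0000000000
After insert 'owl': sets bits 0 -> bits=1000000000
After insert 'koi': sets bits 1 6 -> bits=1100001000
After insert 'cat': sets bits 7 -> bits=1100001100
After insert 'emu': sets bits 1 2 -> bits=1110001100
After insert 'eel': sets bits 0 7 -> bits=1110001100
After insert 'jay': sets bits 1 6 -> bits=1110001100
Not inserted: hen ram yak — query each against bits=1110001100:
query hen: checks bit1=1, bit6=1 (all 1) -> maybe => FALSE POSITIVE
query ram: checks bit2=1, bit4=0 (has a 0) -> no => not a false positive
query yak: checks bit5=0 (has a 0) -> no => not a false positive
False positives (alphabetical): hen

Answer: hen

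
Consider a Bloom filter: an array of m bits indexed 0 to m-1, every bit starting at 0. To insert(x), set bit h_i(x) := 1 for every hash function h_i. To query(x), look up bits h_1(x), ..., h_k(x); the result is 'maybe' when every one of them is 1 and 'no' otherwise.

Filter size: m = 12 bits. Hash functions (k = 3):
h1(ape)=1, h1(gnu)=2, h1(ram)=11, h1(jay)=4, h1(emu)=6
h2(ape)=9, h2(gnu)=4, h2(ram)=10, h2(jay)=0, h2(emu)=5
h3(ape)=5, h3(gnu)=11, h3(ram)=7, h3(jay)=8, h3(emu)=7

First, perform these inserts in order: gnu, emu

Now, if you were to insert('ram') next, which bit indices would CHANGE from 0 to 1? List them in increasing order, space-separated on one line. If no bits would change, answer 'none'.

Start: bits=000000000000
After insert 'gnu': sets bits 2 4 11 -> bits=001010000001
After insert 'emu': sets bits 5 6 7 -> bits=001011110001
insert 'ram' would touch bits 7 10 11; currently bit7=1, bit10=0, bit11=1
Bits that are 0 among those (would change 0->1): 10

Answer: 10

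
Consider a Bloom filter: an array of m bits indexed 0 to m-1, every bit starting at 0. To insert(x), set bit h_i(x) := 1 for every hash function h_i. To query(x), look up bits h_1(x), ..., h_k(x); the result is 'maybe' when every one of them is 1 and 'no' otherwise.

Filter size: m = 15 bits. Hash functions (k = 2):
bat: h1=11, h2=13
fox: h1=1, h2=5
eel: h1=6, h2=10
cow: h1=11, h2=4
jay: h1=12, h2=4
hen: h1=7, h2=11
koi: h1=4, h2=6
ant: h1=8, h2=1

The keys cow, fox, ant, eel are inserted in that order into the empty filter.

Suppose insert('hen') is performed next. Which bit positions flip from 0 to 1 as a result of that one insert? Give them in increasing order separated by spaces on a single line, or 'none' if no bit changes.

Answer: 7

Derivation:
Start: bits=000000000000000
After insert 'cow': sets bits 4 11 -> bits=000010000001000
After insert 'fox': sets bits 1 5 -> bits=010011000001000
After insert 'ant': sets bits 1 8 -> bits=010011001001000
After insert 'eel': sets bits 6 10 -> bits=010011101011000
insert 'hen' would touch bits 7 11; currently bit7=0, bit11=1
Bits that are 0 among those (would change 0->1): 7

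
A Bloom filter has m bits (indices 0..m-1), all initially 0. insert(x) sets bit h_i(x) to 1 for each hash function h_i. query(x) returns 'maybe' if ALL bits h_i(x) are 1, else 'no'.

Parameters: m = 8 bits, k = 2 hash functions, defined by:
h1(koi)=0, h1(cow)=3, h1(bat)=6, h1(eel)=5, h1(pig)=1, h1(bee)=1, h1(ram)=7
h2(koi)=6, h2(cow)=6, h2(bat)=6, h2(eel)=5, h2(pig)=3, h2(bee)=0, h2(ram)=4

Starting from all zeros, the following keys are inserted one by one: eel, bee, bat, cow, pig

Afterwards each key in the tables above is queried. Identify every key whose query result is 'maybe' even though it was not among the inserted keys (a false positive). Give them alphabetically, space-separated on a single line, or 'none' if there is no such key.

Answer: koi

Derivation:
Start: bits=00000000
After insert 'eel': sets bits 5 -> bits=00000100
After insert 'bee': sets bits 0 1 -> bits=11000100
After insert 'bat': sets bits 6 -> bits=11000110
After insert 'cow': sets bits 3 6 -> bits=11010110
After insert 'pig': sets bits 1 3 -> bits=11010110
Not inserted: koi ram — query each against bits=11010110:
query koi: checks bit0=1, bit6=1 (all 1) -> maybe => FALSE POSITIVE
query ram: checks bit4=0, bit7=0 (has a 0) -> no => not a false positive
False positives (alphabetical): koi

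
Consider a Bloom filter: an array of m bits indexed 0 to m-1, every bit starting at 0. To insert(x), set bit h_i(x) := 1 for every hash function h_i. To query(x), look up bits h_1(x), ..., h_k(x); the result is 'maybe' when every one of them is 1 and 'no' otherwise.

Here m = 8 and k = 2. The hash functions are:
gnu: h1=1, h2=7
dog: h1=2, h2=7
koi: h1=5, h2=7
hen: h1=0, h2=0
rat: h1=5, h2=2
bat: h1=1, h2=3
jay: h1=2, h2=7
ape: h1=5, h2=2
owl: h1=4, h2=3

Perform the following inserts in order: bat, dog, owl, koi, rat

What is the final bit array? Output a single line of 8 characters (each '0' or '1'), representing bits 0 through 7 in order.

Start: bits=00000000
After insert 'bat': sets bits 1 3 -> bits=01010000
After insert 'dog': sets bits 2 7 -> bits=01110001
After insert 'owl': sets bits 3 4 -> bits=01111001
After insert 'koi': sets bits 5 7 -> bits=01111101
After insert 'rat': sets bits 2 5 -> bits=01111101

Answer: 01111101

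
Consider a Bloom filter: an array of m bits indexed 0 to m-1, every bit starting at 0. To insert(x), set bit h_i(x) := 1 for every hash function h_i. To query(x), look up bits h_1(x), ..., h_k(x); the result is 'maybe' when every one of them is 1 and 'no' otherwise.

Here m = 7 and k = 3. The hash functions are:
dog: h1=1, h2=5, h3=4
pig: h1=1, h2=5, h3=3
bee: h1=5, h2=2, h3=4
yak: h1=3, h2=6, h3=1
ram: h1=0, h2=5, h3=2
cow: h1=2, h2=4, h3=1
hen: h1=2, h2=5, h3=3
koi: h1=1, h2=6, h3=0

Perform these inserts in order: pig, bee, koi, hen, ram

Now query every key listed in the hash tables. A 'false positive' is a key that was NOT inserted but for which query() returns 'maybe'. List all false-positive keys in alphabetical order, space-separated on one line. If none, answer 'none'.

Start: bits=0000000
After insert 'pig': sets bits 1 3 5 -> bits=0101010
After insert 'bee': sets bits 2 4 5 -> bits=0111110
After insert 'koi': sets bits 0 1 6 -> bits=1111111
After insert 'hen': sets bits 2 3 5 -> bits=1111111
After insert 'ram': sets bits 0 2 5 -> bits=1111111
Not inserted: cow dog yak — query each against bits=1111111:
query cow: checks bit1=1, bit2=1, bit4=1 (all 1) -> maybe => FALSE POSITIVE
query dog: checks bit1=1, bit4=1, bit5=1 (all 1) -> maybe => FALSE POSITIVE
query yak: checks bit1=1, bit3=1, bit6=1 (all 1) -> maybe => FALSE POSITIVE
False positives (alphabetical): cow dog yak

Answer: cow dog yak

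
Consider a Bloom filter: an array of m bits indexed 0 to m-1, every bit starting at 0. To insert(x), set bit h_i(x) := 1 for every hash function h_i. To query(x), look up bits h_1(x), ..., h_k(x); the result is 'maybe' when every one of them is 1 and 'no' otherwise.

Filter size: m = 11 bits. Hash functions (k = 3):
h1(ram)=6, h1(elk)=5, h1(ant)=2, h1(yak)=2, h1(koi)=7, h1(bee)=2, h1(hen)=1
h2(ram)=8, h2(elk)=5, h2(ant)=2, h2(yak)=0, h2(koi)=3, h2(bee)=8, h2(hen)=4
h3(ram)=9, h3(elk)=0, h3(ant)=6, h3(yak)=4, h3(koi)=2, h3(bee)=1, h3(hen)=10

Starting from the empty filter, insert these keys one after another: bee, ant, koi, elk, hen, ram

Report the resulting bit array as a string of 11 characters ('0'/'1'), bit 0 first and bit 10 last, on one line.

Start: bits=00000000000
After insert 'bee': sets bits 1 2 8 -> bits=01100000100
After insert 'ant': sets bits 2 6 -> bits=01100010100
After insert 'koi': sets bits 2 3 7 -> bits=01110011100
After insert 'elk': sets bits 0 5 -> bits=11110111100
After insert 'hen': sets bits 1 4 10 -> bits=11111111101
After insert 'ram': sets bits 6 8 9 -> bits=11111111111

Answer: 11111111111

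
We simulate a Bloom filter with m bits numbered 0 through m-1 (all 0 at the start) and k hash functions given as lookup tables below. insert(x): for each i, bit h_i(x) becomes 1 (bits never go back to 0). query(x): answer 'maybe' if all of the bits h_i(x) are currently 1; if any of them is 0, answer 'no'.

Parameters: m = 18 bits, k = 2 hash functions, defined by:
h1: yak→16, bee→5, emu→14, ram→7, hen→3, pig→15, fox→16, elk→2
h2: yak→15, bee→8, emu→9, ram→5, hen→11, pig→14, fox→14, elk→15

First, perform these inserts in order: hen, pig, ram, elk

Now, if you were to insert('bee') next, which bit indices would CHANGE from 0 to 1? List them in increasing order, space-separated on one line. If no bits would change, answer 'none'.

Answer: 8

Derivation:
Start: bits=000000000000000000
After insert 'hen': sets bits 3 11 -> bits=000100000001000000
After insert 'pig': sets bits 14 15 -> bits=000100000001001100
After insert 'ram': sets bits 5 7 -> bits=000101010001001100
After insert 'elk': sets bits 2 15 -> bits=001101010001001100
insert 'bee' would touch bits 5 8; currently bit5=1, bit8=0
Bits that are 0 among those (would change 0->1): 8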